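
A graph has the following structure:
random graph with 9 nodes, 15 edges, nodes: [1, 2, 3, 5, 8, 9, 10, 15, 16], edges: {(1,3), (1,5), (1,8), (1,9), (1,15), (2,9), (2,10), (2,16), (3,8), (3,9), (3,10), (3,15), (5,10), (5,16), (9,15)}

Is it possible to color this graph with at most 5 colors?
A valid 5-coloring: color 1: [2, 3, 5]; color 2: [1, 10, 16]; color 3: [8, 9]; color 4: [15].
(χ(G) = 4 ≤ 5.)

Yes, G is 5-colorable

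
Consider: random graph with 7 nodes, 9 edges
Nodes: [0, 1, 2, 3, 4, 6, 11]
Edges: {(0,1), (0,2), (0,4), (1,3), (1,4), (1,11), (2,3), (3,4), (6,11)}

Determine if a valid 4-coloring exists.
A valid 4-coloring: color 1: [1, 2, 6]; color 2: [0, 3, 11]; color 3: [4].
(χ(G) = 3 ≤ 4.)

Yes, G is 4-colorable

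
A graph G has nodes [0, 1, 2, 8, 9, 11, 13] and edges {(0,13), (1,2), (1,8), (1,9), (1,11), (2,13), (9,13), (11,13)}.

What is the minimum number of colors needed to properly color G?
Clique number ω(G) = 2 (lower bound: χ ≥ ω).
The graph is bipartite (no odd cycle), so 2 colors suffice: χ(G) = 2.
A valid 2-coloring: color 1: [1, 13]; color 2: [0, 2, 8, 9, 11].

χ(G) = 2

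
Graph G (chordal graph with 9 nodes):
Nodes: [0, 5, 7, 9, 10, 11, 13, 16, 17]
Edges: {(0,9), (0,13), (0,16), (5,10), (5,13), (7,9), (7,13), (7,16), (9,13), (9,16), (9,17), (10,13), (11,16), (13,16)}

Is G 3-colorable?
No, G is not 3-colorable

The clique on vertices [0, 9, 13, 16] has size 4 > 3, so it alone needs 4 colors.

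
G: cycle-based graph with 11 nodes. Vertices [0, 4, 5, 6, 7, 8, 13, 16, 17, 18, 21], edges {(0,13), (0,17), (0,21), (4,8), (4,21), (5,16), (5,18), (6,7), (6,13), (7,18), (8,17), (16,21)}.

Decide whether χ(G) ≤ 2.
Odd cycle [17, 8, 4, 21, 0] needs 3 colors (χ ≥ 3).
Hence χ(G) ≥ 3 > 2, so no proper 2-coloring exists.

No, G is not 2-colorable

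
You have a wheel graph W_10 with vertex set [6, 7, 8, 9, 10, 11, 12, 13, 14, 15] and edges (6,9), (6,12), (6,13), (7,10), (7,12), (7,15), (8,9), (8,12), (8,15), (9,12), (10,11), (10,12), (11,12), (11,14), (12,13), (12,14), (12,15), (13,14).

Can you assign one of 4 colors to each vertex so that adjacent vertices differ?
Yes, G is 4-colorable

A valid 4-coloring: color 1: [12]; color 2: [9, 11, 13, 15]; color 3: [6, 7, 8, 14]; color 4: [10].
(χ(G) = 4 ≤ 4.)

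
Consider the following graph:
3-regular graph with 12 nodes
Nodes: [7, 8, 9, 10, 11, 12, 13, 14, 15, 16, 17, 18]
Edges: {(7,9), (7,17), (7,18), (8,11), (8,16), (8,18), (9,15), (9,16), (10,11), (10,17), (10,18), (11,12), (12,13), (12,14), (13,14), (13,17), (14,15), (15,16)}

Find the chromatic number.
χ(G) = 3

Clique number ω(G) = 3 (lower bound: χ ≥ ω).
The clique on [12, 13, 14] has size 3, forcing χ ≥ 3, and the coloring below uses 3 colors, so χ(G) = 3.
A valid 3-coloring: color 1: [7, 11, 14, 16]; color 2: [8, 9, 10, 13]; color 3: [12, 15, 17, 18].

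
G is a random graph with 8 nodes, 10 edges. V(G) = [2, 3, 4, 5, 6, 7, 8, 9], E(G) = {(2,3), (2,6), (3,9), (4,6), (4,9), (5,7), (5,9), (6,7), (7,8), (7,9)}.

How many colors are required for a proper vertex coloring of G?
Clique number ω(G) = 3 (lower bound: χ ≥ ω).
The clique on [5, 7, 9] has size 3, forcing χ ≥ 3, and the coloring below uses 3 colors, so χ(G) = 3.
A valid 3-coloring: color 1: [2, 4, 7]; color 2: [6, 8, 9]; color 3: [3, 5].

χ(G) = 3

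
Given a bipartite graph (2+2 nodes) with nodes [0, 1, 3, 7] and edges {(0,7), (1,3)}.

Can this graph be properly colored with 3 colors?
Yes, G is 3-colorable

A valid 3-coloring: color 1: [1, 7]; color 2: [0, 3].
(χ(G) = 2 ≤ 3.)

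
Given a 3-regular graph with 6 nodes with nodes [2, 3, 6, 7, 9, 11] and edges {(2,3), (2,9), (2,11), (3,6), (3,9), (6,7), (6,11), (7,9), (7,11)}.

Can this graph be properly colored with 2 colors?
No, G is not 2-colorable

The clique on vertices [2, 3, 9] has size 3 > 2, so it alone needs 3 colors.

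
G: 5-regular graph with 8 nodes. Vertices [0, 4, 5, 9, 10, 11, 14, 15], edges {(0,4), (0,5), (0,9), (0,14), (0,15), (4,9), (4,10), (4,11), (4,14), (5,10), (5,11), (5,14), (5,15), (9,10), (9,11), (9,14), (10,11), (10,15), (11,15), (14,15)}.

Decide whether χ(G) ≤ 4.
Yes, G is 4-colorable

A valid 4-coloring: color 1: [4, 5]; color 2: [9, 15]; color 3: [0, 11]; color 4: [10, 14].
(χ(G) = 4 ≤ 4.)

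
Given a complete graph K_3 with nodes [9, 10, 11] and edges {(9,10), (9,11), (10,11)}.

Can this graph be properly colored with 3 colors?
A valid 3-coloring: color 1: [10]; color 2: [9]; color 3: [11].
(χ(G) = 3 ≤ 3.)

Yes, G is 3-colorable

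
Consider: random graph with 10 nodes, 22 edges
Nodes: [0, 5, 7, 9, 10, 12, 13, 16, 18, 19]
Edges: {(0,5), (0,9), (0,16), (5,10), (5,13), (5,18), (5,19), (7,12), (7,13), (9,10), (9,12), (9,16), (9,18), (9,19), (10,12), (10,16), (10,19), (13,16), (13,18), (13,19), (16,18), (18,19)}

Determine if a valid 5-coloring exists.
Yes, G is 5-colorable

A valid 5-coloring: color 1: [9, 13]; color 2: [5, 12, 16]; color 3: [0, 7, 10, 18]; color 4: [19].
(χ(G) = 4 ≤ 5.)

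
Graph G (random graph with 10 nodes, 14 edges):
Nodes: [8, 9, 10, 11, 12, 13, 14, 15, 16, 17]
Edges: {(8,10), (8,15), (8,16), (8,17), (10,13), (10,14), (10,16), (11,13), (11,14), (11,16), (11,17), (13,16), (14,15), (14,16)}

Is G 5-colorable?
A valid 5-coloring: color 1: [9, 12, 15, 16, 17]; color 2: [10, 11]; color 3: [8, 13, 14].
(χ(G) = 3 ≤ 5.)

Yes, G is 5-colorable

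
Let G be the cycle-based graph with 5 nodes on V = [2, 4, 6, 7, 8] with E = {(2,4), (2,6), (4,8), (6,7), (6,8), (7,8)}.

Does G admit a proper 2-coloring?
The clique on vertices [6, 7, 8] has size 3 > 2, so it alone needs 3 colors.

No, G is not 2-colorable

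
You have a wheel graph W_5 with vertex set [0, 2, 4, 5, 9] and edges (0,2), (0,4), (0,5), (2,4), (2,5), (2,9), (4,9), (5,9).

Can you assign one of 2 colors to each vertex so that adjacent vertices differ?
The clique on vertices [0, 2, 4] has size 3 > 2, so it alone needs 3 colors.

No, G is not 2-colorable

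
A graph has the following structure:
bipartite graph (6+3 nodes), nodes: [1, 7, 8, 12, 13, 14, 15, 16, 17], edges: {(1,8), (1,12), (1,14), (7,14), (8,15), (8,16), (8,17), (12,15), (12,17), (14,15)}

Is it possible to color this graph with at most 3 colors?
Yes, G is 3-colorable

A valid 3-coloring: color 1: [8, 12, 13, 14]; color 2: [1, 7, 15, 16, 17].
(χ(G) = 2 ≤ 3.)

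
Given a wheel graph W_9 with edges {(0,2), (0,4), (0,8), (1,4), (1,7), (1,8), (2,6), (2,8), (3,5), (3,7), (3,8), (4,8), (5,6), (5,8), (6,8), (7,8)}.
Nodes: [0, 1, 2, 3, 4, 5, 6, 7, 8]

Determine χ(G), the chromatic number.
Clique number ω(G) = 3 (lower bound: χ ≥ ω).
The clique on [0, 2, 8] has size 3, forcing χ ≥ 3, and the coloring below uses 3 colors, so χ(G) = 3.
A valid 3-coloring: color 1: [8]; color 2: [0, 1, 3, 6]; color 3: [2, 4, 5, 7].

χ(G) = 3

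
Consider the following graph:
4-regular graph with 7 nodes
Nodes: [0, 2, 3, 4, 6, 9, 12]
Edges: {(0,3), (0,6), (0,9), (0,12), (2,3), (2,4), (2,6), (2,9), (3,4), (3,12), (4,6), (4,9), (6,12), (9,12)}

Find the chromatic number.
χ(G) = 3

Clique number ω(G) = 3 (lower bound: χ ≥ ω).
The clique on [0, 9, 12] has size 3, forcing χ ≥ 3, and the coloring below uses 3 colors, so χ(G) = 3.
A valid 3-coloring: color 1: [0, 4]; color 2: [2, 12]; color 3: [3, 6, 9].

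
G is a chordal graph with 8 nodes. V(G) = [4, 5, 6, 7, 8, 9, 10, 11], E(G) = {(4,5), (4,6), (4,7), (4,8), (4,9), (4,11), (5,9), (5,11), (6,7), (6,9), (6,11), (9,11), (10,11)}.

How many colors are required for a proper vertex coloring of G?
χ(G) = 4

Clique number ω(G) = 4 (lower bound: χ ≥ ω).
The clique on [4, 5, 9, 11] has size 4, forcing χ ≥ 4, and the coloring below uses 4 colors, so χ(G) = 4.
A valid 4-coloring: color 1: [4, 10]; color 2: [7, 8, 11]; color 3: [5, 6]; color 4: [9].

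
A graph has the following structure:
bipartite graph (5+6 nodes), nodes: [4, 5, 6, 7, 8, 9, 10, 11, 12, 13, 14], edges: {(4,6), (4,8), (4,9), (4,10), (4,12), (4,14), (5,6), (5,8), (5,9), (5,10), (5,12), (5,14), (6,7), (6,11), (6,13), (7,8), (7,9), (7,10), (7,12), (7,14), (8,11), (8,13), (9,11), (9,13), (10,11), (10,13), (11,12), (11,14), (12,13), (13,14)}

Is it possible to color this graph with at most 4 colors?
A valid 4-coloring: color 1: [4, 5, 7, 11, 13]; color 2: [6, 8, 9, 10, 12, 14].
(χ(G) = 2 ≤ 4.)

Yes, G is 4-colorable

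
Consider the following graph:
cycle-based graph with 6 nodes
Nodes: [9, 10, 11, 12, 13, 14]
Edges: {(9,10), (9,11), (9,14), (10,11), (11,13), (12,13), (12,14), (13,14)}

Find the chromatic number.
χ(G) = 3

Clique number ω(G) = 3 (lower bound: χ ≥ ω).
The clique on [9, 10, 11] has size 3, forcing χ ≥ 3, and the coloring below uses 3 colors, so χ(G) = 3.
A valid 3-coloring: color 1: [9, 13]; color 2: [11, 14]; color 3: [10, 12].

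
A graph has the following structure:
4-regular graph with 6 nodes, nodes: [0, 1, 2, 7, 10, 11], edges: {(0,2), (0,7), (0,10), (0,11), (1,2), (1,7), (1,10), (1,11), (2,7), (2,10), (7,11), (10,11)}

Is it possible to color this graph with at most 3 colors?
A valid 3-coloring: color 1: [0, 1]; color 2: [7, 10]; color 3: [2, 11].
(χ(G) = 3 ≤ 3.)

Yes, G is 3-colorable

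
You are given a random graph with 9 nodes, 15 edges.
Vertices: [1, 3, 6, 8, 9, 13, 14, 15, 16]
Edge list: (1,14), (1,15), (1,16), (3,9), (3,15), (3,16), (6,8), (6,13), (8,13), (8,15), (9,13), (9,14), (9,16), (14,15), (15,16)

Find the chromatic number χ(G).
χ(G) = 3

Clique number ω(G) = 3 (lower bound: χ ≥ ω).
The clique on [3, 9, 16] has size 3, forcing χ ≥ 3, and the coloring below uses 3 colors, so χ(G) = 3.
A valid 3-coloring: color 1: [6, 9, 15]; color 2: [13, 14, 16]; color 3: [1, 3, 8].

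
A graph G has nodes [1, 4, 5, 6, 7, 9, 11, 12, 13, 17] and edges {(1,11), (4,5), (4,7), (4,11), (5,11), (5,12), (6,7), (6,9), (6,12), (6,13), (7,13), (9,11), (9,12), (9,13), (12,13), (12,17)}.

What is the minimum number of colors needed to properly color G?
χ(G) = 4

Clique number ω(G) = 4 (lower bound: χ ≥ ω).
The clique on [6, 9, 12, 13] has size 4, forcing χ ≥ 4, and the coloring below uses 4 colors, so χ(G) = 4.
A valid 4-coloring: color 1: [7, 11, 12]; color 2: [1, 4, 6, 17]; color 3: [5, 9]; color 4: [13].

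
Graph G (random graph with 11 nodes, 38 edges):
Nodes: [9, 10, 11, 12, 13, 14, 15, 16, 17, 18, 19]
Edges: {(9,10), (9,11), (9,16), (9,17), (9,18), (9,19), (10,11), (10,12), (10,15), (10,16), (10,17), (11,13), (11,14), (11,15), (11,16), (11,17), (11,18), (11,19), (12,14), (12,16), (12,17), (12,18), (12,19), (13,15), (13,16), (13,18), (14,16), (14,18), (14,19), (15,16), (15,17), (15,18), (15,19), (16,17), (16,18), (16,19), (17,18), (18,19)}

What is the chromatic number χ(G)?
χ(G) = 5

Clique number ω(G) = 5 (lower bound: χ ≥ ω).
The clique on [9, 10, 11, 16, 17] has size 5, forcing χ ≥ 5, and the coloring below uses 5 colors, so χ(G) = 5.
A valid 5-coloring: color 1: [16]; color 2: [11, 12]; color 3: [10, 18]; color 4: [13, 17, 19]; color 5: [9, 14, 15].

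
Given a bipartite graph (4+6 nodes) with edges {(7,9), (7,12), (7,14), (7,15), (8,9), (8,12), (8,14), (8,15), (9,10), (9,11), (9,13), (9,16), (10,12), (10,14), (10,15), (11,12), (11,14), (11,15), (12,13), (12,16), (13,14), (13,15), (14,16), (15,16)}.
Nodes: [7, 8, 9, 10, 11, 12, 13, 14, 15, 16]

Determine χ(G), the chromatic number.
χ(G) = 2

Clique number ω(G) = 2 (lower bound: χ ≥ ω).
The graph is bipartite (no odd cycle), so 2 colors suffice: χ(G) = 2.
A valid 2-coloring: color 1: [9, 12, 14, 15]; color 2: [7, 8, 10, 11, 13, 16].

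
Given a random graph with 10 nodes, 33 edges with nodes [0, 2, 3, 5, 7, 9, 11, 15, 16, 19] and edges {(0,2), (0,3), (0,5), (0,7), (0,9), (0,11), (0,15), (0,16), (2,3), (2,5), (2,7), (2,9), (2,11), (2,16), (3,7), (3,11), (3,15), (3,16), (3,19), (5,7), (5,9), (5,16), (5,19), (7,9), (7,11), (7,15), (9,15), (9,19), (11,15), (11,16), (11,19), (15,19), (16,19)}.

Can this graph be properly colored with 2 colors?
No, G is not 2-colorable

The clique on vertices [0, 2, 3, 11, 16] has size 5 > 2, so it alone needs 5 colors.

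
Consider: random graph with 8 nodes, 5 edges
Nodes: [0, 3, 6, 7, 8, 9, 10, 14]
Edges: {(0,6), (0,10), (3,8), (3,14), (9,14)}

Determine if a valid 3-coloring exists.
A valid 3-coloring: color 1: [0, 3, 7, 9]; color 2: [6, 8, 10, 14].
(χ(G) = 2 ≤ 3.)

Yes, G is 3-colorable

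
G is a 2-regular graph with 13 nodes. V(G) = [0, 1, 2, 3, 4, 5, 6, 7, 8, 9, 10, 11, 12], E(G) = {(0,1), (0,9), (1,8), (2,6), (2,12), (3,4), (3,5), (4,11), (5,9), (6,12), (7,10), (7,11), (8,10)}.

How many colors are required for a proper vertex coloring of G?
χ(G) = 3

Clique number ω(G) = 3 (lower bound: χ ≥ ω).
The clique on [2, 6, 12] has size 3, forcing χ ≥ 3, and the coloring below uses 3 colors, so χ(G) = 3.
A valid 3-coloring: color 1: [1, 3, 6, 9, 10, 11]; color 2: [0, 4, 5, 7, 8, 12]; color 3: [2].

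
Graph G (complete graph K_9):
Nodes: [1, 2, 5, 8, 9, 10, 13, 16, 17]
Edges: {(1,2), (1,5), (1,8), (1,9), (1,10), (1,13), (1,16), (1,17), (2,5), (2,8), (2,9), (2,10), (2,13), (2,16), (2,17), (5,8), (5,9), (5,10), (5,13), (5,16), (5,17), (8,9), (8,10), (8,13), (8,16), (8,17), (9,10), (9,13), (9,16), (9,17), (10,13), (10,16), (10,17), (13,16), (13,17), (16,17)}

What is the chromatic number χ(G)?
χ(G) = 9

Clique number ω(G) = 9 (lower bound: χ ≥ ω).
The clique on [1, 2, 5, 8, 9, 10, 13, 16, 17] has size 9, forcing χ ≥ 9, and the coloring below uses 9 colors, so χ(G) = 9.
A valid 9-coloring: color 1: [17]; color 2: [8]; color 3: [16]; color 4: [5]; color 5: [10]; color 6: [9]; color 7: [1]; color 8: [2]; color 9: [13].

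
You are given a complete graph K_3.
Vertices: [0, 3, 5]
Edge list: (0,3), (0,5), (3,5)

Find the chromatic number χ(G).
Clique number ω(G) = 3 (lower bound: χ ≥ ω).
The clique on [0, 3, 5] has size 3, forcing χ ≥ 3, and the coloring below uses 3 colors, so χ(G) = 3.
A valid 3-coloring: color 1: [5]; color 2: [3]; color 3: [0].

χ(G) = 3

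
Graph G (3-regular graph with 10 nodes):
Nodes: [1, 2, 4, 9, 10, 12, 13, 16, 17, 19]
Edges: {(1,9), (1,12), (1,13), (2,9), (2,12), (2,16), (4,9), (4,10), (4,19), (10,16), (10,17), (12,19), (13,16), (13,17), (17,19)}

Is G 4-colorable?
Yes, G is 4-colorable

A valid 4-coloring: color 1: [9, 12, 16, 17]; color 2: [2, 10, 13, 19]; color 3: [1, 4].
(χ(G) = 3 ≤ 4.)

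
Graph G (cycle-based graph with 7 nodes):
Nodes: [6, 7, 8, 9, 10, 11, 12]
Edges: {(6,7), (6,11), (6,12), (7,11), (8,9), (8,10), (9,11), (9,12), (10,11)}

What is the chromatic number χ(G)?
Clique number ω(G) = 3 (lower bound: χ ≥ ω).
The clique on [6, 7, 11] has size 3, forcing χ ≥ 3, and the coloring below uses 3 colors, so χ(G) = 3.
A valid 3-coloring: color 1: [8, 11, 12]; color 2: [6, 9, 10]; color 3: [7].

χ(G) = 3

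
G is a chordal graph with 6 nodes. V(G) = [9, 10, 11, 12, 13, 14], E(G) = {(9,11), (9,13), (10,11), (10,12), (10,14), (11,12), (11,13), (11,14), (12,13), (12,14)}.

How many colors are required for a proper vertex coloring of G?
χ(G) = 4

Clique number ω(G) = 4 (lower bound: χ ≥ ω).
The clique on [10, 11, 12, 14] has size 4, forcing χ ≥ 4, and the coloring below uses 4 colors, so χ(G) = 4.
A valid 4-coloring: color 1: [11]; color 2: [9, 12]; color 3: [10, 13]; color 4: [14].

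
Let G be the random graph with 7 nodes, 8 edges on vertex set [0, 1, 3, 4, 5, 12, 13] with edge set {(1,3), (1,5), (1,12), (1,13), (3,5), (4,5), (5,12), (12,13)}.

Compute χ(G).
Clique number ω(G) = 3 (lower bound: χ ≥ ω).
The clique on [1, 3, 5] has size 3, forcing χ ≥ 3, and the coloring below uses 3 colors, so χ(G) = 3.
A valid 3-coloring: color 1: [0, 1, 4]; color 2: [5, 13]; color 3: [3, 12].

χ(G) = 3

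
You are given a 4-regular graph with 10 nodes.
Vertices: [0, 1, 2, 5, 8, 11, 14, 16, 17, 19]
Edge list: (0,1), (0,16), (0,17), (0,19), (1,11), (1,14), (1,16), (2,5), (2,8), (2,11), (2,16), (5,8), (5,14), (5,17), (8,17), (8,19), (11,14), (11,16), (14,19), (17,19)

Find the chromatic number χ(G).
Clique number ω(G) = 3 (lower bound: χ ≥ ω).
Suppose a proper 3-coloring c exists. The clique [0, 1, 16] takes 3 distinct colors; by symmetry let c(0) = 1, c(1) = 2, c(16) = 3.
- Vertex 11: neighbors [1, 16] already have colors [2, 3] ⇒ c(11) = 1.
- Vertex 2: neighbors [11, 16] already have colors [1, 3] ⇒ c(2) = 2.
- Vertex 14: neighbors [11, 1] already have colors [1, 2] ⇒ c(14) = 3.
- Vertex 5: neighbors [2, 14] already have colors [2, 3] ⇒ c(5) = 1.
- Vertex 8: neighbors [5, 2] already have colors [1, 2] ⇒ c(8) = 3.
- Vertex 17: neighbors [0, 8] already have colors [1, 3] ⇒ c(17) = 2.
- Vertex 19: neighbors [0, 17, 8] already have colors [1, 2, 3] — all 3 colors blocked. Contradiction.
The forced assignments end in a contradiction, so G has no proper 3-coloring (χ ≥ 4).
The coloring below uses 4 colors, so χ(G) = 4.
A valid 4-coloring: color 1: [1, 2, 19]; color 2: [0, 5, 11]; color 3: [8, 14, 16]; color 4: [17].

χ(G) = 4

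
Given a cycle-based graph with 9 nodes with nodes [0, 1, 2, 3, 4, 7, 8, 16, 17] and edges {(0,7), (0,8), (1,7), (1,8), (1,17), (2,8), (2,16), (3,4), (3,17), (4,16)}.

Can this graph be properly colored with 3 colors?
Yes, G is 3-colorable

A valid 3-coloring: color 1: [0, 1, 3, 16]; color 2: [4, 7, 8, 17]; color 3: [2].
(χ(G) = 3 ≤ 3.)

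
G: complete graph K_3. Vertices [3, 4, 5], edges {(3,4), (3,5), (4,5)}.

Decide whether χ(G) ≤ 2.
The clique on vertices [3, 4, 5] has size 3 > 2, so it alone needs 3 colors.

No, G is not 2-colorable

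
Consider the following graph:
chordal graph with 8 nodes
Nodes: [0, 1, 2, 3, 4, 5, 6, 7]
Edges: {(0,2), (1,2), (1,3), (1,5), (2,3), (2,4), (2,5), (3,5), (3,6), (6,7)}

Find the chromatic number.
Clique number ω(G) = 4 (lower bound: χ ≥ ω).
The clique on [1, 2, 3, 5] has size 4, forcing χ ≥ 4, and the coloring below uses 4 colors, so χ(G) = 4.
A valid 4-coloring: color 1: [2, 6]; color 2: [0, 3, 4, 7]; color 3: [5]; color 4: [1].

χ(G) = 4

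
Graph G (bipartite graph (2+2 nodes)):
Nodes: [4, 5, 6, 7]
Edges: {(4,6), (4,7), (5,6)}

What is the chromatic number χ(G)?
χ(G) = 2

Clique number ω(G) = 2 (lower bound: χ ≥ ω).
The graph is bipartite (no odd cycle), so 2 colors suffice: χ(G) = 2.
A valid 2-coloring: color 1: [4, 5]; color 2: [6, 7].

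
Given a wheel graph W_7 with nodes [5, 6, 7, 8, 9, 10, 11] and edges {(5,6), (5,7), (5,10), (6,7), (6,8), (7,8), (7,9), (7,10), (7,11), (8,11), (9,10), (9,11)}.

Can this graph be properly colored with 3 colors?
A valid 3-coloring: color 1: [7]; color 2: [5, 8, 9]; color 3: [6, 10, 11].
(χ(G) = 3 ≤ 3.)

Yes, G is 3-colorable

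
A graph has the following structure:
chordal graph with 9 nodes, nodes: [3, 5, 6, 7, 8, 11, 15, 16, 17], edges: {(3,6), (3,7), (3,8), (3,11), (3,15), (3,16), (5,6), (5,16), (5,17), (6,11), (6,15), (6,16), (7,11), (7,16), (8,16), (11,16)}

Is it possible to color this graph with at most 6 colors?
Yes, G is 6-colorable

A valid 6-coloring: color 1: [3, 5]; color 2: [15, 16, 17]; color 3: [6, 7, 8]; color 4: [11].
(χ(G) = 4 ≤ 6.)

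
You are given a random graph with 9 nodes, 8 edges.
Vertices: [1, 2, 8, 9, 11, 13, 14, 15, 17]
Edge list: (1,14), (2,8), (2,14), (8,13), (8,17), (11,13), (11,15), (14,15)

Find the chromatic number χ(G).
χ(G) = 2

Clique number ω(G) = 2 (lower bound: χ ≥ ω).
The graph is bipartite (no odd cycle), so 2 colors suffice: χ(G) = 2.
A valid 2-coloring: color 1: [8, 9, 11, 14]; color 2: [1, 2, 13, 15, 17].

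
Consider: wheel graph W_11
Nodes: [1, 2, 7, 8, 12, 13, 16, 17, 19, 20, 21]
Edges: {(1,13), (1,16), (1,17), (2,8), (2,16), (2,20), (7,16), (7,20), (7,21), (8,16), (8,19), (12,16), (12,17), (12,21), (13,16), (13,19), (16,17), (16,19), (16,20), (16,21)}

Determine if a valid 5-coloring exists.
Yes, G is 5-colorable

A valid 5-coloring: color 1: [16]; color 2: [1, 2, 7, 12, 19]; color 3: [8, 13, 17, 20, 21].
(χ(G) = 3 ≤ 5.)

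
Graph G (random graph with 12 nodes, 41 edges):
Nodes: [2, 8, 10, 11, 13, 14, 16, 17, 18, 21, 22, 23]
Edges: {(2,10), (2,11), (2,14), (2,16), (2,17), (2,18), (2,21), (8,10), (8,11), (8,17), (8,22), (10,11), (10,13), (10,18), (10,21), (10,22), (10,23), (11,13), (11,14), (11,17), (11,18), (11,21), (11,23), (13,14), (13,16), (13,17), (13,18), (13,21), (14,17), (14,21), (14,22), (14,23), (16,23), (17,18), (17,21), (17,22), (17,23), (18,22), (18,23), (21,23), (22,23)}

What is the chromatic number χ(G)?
χ(G) = 5

Clique number ω(G) = 5 (lower bound: χ ≥ ω).
The clique on [2, 11, 14, 17, 21] has size 5, forcing χ ≥ 5, and the coloring below uses 5 colors, so χ(G) = 5.
A valid 5-coloring: color 1: [11, 16, 22]; color 2: [10, 17]; color 3: [2, 8, 13, 23]; color 4: [18, 21]; color 5: [14].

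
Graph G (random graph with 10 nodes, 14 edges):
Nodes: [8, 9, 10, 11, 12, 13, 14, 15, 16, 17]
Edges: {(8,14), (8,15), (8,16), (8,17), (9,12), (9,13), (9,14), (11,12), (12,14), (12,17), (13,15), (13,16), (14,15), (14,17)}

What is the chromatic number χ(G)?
χ(G) = 3

Clique number ω(G) = 3 (lower bound: χ ≥ ω).
The clique on [8, 14, 17] has size 3, forcing χ ≥ 3, and the coloring below uses 3 colors, so χ(G) = 3.
A valid 3-coloring: color 1: [10, 11, 13, 14]; color 2: [8, 12]; color 3: [9, 15, 16, 17].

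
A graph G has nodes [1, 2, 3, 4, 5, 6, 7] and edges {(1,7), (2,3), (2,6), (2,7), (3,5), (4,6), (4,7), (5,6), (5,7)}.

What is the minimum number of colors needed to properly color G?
χ(G) = 2

Clique number ω(G) = 2 (lower bound: χ ≥ ω).
The graph is bipartite (no odd cycle), so 2 colors suffice: χ(G) = 2.
A valid 2-coloring: color 1: [3, 6, 7]; color 2: [1, 2, 4, 5].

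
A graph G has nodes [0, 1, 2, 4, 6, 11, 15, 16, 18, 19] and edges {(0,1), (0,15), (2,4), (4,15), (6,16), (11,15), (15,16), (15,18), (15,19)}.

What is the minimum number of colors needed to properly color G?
χ(G) = 2

Clique number ω(G) = 2 (lower bound: χ ≥ ω).
The graph is bipartite (no odd cycle), so 2 colors suffice: χ(G) = 2.
A valid 2-coloring: color 1: [1, 2, 6, 15]; color 2: [0, 4, 11, 16, 18, 19].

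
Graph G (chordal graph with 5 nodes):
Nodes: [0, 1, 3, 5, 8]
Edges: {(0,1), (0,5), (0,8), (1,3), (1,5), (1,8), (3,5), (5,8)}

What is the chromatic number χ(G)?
Clique number ω(G) = 4 (lower bound: χ ≥ ω).
The clique on [0, 1, 5, 8] has size 4, forcing χ ≥ 4, and the coloring below uses 4 colors, so χ(G) = 4.
A valid 4-coloring: color 1: [5]; color 2: [1]; color 3: [3, 8]; color 4: [0].

χ(G) = 4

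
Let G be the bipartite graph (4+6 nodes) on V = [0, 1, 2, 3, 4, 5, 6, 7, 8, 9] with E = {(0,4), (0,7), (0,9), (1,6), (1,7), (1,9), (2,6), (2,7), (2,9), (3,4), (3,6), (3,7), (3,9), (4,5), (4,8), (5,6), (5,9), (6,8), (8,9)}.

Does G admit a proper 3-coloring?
Yes, G is 3-colorable

A valid 3-coloring: color 1: [4, 6, 7, 9]; color 2: [0, 1, 2, 3, 5, 8].
(χ(G) = 2 ≤ 3.)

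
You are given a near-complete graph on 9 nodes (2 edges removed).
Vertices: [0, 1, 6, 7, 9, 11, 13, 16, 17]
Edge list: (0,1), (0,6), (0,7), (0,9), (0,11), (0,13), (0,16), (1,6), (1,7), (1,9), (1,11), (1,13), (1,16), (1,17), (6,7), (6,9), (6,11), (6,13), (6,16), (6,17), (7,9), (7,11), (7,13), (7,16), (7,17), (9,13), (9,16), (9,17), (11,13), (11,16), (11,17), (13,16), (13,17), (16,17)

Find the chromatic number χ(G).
χ(G) = 7

Clique number ω(G) = 7 (lower bound: χ ≥ ω).
The clique on [0, 1, 6, 7, 9, 13, 16] has size 7, forcing χ ≥ 7, and the coloring below uses 7 colors, so χ(G) = 7.
A valid 7-coloring: color 1: [7]; color 2: [13]; color 3: [1]; color 4: [6]; color 5: [16]; color 6: [0, 17]; color 7: [9, 11].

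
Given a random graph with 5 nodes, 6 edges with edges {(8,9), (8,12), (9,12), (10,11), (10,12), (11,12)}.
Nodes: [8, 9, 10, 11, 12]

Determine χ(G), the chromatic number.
Clique number ω(G) = 3 (lower bound: χ ≥ ω).
The clique on [8, 9, 12] has size 3, forcing χ ≥ 3, and the coloring below uses 3 colors, so χ(G) = 3.
A valid 3-coloring: color 1: [12]; color 2: [9, 10]; color 3: [8, 11].

χ(G) = 3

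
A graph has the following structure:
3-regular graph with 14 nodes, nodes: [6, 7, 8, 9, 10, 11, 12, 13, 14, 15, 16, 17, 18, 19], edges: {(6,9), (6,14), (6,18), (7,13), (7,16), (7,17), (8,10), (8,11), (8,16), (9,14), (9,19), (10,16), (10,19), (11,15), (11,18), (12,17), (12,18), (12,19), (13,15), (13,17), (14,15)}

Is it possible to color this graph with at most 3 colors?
Yes, G is 3-colorable

A valid 3-coloring: color 1: [6, 15, 16, 17, 19]; color 2: [8, 9, 13, 18]; color 3: [7, 10, 11, 12, 14].
(χ(G) = 3 ≤ 3.)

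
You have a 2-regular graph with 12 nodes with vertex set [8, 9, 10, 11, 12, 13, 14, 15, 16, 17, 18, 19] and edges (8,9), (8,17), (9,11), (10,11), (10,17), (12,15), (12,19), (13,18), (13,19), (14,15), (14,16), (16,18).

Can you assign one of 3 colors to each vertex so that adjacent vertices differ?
Yes, G is 3-colorable

A valid 3-coloring: color 1: [9, 10, 12, 13, 16]; color 2: [8, 11, 15, 18, 19]; color 3: [14, 17].
(χ(G) = 3 ≤ 3.)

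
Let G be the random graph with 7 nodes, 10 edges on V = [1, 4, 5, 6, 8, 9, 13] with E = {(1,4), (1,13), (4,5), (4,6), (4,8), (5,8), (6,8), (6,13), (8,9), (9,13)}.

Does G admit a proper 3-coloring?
Yes, G is 3-colorable

A valid 3-coloring: color 1: [4, 13]; color 2: [1, 8]; color 3: [5, 6, 9].
(χ(G) = 3 ≤ 3.)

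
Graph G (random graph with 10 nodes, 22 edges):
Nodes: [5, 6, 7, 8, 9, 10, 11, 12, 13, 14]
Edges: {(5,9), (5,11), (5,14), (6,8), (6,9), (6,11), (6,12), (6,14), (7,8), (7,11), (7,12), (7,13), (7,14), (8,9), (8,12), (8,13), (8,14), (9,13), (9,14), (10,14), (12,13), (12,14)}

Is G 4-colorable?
Yes, G is 4-colorable

A valid 4-coloring: color 1: [11, 13, 14]; color 2: [5, 8, 10]; color 3: [6, 7]; color 4: [9, 12].
(χ(G) = 4 ≤ 4.)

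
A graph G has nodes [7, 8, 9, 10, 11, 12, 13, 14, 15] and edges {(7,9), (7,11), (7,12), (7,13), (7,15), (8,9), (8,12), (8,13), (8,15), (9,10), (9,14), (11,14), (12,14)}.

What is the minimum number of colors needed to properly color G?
χ(G) = 2

Clique number ω(G) = 2 (lower bound: χ ≥ ω).
The graph is bipartite (no odd cycle), so 2 colors suffice: χ(G) = 2.
A valid 2-coloring: color 1: [7, 8, 10, 14]; color 2: [9, 11, 12, 13, 15].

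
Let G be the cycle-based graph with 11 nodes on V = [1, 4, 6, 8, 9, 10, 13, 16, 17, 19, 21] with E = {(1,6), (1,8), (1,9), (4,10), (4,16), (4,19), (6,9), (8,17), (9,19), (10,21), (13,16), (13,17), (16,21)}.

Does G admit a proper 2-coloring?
No, G is not 2-colorable

The clique on vertices [1, 6, 9] has size 3 > 2, so it alone needs 3 colors.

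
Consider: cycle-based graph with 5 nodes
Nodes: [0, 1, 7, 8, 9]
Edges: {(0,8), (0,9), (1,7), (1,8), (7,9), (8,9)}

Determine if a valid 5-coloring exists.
A valid 5-coloring: color 1: [7, 8]; color 2: [1, 9]; color 3: [0].
(χ(G) = 3 ≤ 5.)

Yes, G is 5-colorable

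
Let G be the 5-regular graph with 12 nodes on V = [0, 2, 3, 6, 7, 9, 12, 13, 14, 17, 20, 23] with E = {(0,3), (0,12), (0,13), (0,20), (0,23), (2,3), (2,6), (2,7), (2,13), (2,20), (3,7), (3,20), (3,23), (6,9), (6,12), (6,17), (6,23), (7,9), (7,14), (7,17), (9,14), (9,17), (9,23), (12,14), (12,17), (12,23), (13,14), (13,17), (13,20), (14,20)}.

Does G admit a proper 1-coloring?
The clique on vertices [0, 3, 20] has size 3 > 1, so it alone needs 3 colors.

No, G is not 1-colorable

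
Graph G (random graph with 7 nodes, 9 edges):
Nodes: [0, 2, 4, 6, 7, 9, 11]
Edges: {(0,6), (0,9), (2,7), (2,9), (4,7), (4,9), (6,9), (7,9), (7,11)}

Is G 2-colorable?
No, G is not 2-colorable

The clique on vertices [0, 6, 9] has size 3 > 2, so it alone needs 3 colors.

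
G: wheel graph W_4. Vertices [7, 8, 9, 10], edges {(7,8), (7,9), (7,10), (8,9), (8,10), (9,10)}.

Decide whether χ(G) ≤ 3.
No, G is not 3-colorable

The clique on vertices [7, 8, 9, 10] has size 4 > 3, so it alone needs 4 colors.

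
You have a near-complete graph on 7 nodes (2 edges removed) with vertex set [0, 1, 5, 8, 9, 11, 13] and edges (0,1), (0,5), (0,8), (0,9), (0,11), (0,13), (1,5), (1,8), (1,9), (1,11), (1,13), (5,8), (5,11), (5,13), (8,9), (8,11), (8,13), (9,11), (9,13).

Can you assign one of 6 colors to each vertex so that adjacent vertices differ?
A valid 6-coloring: color 1: [0]; color 2: [8]; color 3: [1]; color 4: [11, 13]; color 5: [5, 9].
(χ(G) = 5 ≤ 6.)

Yes, G is 6-colorable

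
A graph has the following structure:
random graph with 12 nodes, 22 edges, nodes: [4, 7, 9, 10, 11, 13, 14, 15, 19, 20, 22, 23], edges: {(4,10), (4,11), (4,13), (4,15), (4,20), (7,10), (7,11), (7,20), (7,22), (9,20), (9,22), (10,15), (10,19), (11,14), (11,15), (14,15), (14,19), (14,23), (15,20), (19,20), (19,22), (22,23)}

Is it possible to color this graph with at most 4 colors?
Yes, G is 4-colorable

A valid 4-coloring: color 1: [7, 9, 13, 15, 19, 23]; color 2: [4, 14, 22]; color 3: [10, 11, 20].
(χ(G) = 3 ≤ 4.)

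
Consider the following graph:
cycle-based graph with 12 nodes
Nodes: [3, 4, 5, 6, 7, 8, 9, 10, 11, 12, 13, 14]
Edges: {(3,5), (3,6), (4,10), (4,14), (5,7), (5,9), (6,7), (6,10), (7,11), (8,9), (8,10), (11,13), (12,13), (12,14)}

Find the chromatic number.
χ(G) = 2

Clique number ω(G) = 2 (lower bound: χ ≥ ω).
The graph is bipartite (no odd cycle), so 2 colors suffice: χ(G) = 2.
A valid 2-coloring: color 1: [4, 5, 6, 8, 11, 12]; color 2: [3, 7, 9, 10, 13, 14].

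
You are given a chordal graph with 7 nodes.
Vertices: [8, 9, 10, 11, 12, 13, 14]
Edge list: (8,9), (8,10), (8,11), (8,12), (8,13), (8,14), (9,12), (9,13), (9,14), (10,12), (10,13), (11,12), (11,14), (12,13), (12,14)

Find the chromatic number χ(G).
χ(G) = 4

Clique number ω(G) = 4 (lower bound: χ ≥ ω).
The clique on [8, 9, 12, 13] has size 4, forcing χ ≥ 4, and the coloring below uses 4 colors, so χ(G) = 4.
A valid 4-coloring: color 1: [8]; color 2: [12]; color 3: [9, 10, 11]; color 4: [13, 14].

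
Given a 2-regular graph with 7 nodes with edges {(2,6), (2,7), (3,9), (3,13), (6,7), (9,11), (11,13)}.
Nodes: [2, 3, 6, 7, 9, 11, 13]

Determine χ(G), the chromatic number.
χ(G) = 3

Clique number ω(G) = 3 (lower bound: χ ≥ ω).
The clique on [2, 6, 7] has size 3, forcing χ ≥ 3, and the coloring below uses 3 colors, so χ(G) = 3.
A valid 3-coloring: color 1: [2, 3, 11]; color 2: [7, 9, 13]; color 3: [6].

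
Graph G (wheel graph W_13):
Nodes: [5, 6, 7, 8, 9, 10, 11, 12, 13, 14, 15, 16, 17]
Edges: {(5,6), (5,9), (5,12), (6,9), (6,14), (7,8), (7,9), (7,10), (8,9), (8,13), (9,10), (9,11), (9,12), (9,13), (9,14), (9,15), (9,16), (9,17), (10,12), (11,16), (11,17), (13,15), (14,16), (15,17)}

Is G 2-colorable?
The clique on vertices [5, 9, 12] has size 3 > 2, so it alone needs 3 colors.

No, G is not 2-colorable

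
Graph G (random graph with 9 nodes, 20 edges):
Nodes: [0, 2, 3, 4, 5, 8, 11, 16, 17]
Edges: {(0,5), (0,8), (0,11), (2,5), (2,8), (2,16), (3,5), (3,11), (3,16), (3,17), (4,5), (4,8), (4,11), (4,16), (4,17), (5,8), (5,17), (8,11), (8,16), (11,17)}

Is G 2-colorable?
The clique on vertices [2, 8, 16] has size 3 > 2, so it alone needs 3 colors.

No, G is not 2-colorable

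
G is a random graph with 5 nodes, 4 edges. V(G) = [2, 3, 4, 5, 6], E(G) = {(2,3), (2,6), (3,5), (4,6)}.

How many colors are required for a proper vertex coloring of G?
Clique number ω(G) = 2 (lower bound: χ ≥ ω).
The graph is bipartite (no odd cycle), so 2 colors suffice: χ(G) = 2.
A valid 2-coloring: color 1: [3, 6]; color 2: [2, 4, 5].

χ(G) = 2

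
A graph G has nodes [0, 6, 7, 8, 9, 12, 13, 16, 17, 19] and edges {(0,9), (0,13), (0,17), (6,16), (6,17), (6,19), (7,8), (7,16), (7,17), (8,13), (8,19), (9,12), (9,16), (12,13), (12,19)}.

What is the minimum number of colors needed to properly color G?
χ(G) = 3

Clique number ω(G) = 2 (lower bound: χ ≥ ω).
Odd cycle [6, 16, 9, 12, 13, 8, 19] needs 3 colors (χ ≥ 3).
The coloring below uses 3 colors, so χ(G) = 3.
A valid 3-coloring: color 1: [0, 8, 12, 16]; color 2: [9, 13, 17, 19]; color 3: [6, 7].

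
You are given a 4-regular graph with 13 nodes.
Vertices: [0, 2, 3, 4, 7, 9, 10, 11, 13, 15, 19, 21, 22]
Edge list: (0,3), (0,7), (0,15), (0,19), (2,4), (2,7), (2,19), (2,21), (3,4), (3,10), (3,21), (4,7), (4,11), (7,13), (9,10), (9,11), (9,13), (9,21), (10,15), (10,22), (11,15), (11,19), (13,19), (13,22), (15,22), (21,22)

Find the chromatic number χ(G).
Clique number ω(G) = 3 (lower bound: χ ≥ ω).
The clique on [2, 4, 7] has size 3, forcing χ ≥ 3, and the coloring below uses 3 colors, so χ(G) = 3.
A valid 3-coloring: color 1: [0, 2, 11, 22]; color 2: [3, 7, 9, 15, 19]; color 3: [4, 10, 13, 21].

χ(G) = 3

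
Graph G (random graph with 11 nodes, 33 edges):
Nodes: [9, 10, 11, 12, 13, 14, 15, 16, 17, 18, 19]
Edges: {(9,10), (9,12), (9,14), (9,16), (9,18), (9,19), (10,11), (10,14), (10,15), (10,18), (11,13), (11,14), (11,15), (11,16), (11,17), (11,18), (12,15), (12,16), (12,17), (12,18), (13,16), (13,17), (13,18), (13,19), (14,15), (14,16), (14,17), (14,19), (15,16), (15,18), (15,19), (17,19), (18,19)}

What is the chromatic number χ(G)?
Clique number ω(G) = 4 (lower bound: χ ≥ ω).
The clique on [10, 11, 15, 18] has size 4, forcing χ ≥ 4, and the coloring below uses 4 colors, so χ(G) = 4.
A valid 4-coloring: color 1: [14, 18]; color 2: [11, 12, 19]; color 3: [9, 13, 15]; color 4: [10, 16, 17].

χ(G) = 4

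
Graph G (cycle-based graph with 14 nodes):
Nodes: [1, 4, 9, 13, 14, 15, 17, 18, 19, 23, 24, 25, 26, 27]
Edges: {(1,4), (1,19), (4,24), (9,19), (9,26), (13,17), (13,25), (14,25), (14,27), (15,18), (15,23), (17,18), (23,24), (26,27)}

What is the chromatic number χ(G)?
Clique number ω(G) = 2 (lower bound: χ ≥ ω).
The graph is bipartite (no odd cycle), so 2 colors suffice: χ(G) = 2.
A valid 2-coloring: color 1: [1, 9, 15, 17, 24, 25, 27]; color 2: [4, 13, 14, 18, 19, 23, 26].

χ(G) = 2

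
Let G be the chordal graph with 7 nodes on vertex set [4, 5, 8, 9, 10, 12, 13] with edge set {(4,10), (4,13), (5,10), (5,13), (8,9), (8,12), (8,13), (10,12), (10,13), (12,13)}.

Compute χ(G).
χ(G) = 3

Clique number ω(G) = 3 (lower bound: χ ≥ ω).
The clique on [8, 12, 13] has size 3, forcing χ ≥ 3, and the coloring below uses 3 colors, so χ(G) = 3.
A valid 3-coloring: color 1: [9, 13]; color 2: [8, 10]; color 3: [4, 5, 12].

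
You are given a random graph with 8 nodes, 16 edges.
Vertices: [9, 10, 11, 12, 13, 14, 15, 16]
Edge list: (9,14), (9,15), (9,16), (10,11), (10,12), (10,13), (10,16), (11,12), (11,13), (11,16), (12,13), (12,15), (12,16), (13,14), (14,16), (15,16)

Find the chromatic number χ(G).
Clique number ω(G) = 4 (lower bound: χ ≥ ω).
The clique on [10, 11, 12, 16] has size 4, forcing χ ≥ 4, and the coloring below uses 4 colors, so χ(G) = 4.
A valid 4-coloring: color 1: [13, 16]; color 2: [9, 12]; color 3: [10, 14, 15]; color 4: [11].

χ(G) = 4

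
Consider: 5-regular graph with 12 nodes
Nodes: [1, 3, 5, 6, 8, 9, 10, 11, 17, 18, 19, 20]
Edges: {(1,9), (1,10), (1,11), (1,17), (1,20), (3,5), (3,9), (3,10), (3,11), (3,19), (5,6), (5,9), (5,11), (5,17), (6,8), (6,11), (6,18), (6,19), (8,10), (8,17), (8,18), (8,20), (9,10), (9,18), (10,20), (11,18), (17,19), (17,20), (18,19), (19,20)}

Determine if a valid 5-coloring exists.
A valid 5-coloring: color 1: [6, 10, 17]; color 2: [8, 9, 11, 19]; color 3: [1, 5, 18]; color 4: [3, 20].
(χ(G) = 4 ≤ 5.)

Yes, G is 5-colorable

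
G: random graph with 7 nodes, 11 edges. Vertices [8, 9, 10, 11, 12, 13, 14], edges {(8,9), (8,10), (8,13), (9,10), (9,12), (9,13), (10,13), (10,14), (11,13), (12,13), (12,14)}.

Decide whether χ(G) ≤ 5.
Yes, G is 5-colorable

A valid 5-coloring: color 1: [13, 14]; color 2: [10, 11, 12]; color 3: [9]; color 4: [8].
(χ(G) = 4 ≤ 5.)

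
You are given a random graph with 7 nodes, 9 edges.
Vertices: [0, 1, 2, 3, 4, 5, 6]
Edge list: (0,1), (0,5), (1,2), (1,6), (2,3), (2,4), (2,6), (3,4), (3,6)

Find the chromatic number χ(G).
χ(G) = 3

Clique number ω(G) = 3 (lower bound: χ ≥ ω).
The clique on [1, 2, 6] has size 3, forcing χ ≥ 3, and the coloring below uses 3 colors, so χ(G) = 3.
A valid 3-coloring: color 1: [0, 2]; color 2: [4, 5, 6]; color 3: [1, 3].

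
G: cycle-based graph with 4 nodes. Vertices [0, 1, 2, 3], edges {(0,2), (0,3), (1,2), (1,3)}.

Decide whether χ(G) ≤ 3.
A valid 3-coloring: color 1: [2, 3]; color 2: [0, 1].
(χ(G) = 2 ≤ 3.)

Yes, G is 3-colorable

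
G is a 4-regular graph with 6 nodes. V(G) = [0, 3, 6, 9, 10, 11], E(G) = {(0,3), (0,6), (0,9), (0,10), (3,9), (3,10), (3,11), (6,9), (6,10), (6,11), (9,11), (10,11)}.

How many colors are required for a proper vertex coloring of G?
Clique number ω(G) = 3 (lower bound: χ ≥ ω).
The clique on [0, 3, 9] has size 3, forcing χ ≥ 3, and the coloring below uses 3 colors, so χ(G) = 3.
A valid 3-coloring: color 1: [0, 11]; color 2: [3, 6]; color 3: [9, 10].

χ(G) = 3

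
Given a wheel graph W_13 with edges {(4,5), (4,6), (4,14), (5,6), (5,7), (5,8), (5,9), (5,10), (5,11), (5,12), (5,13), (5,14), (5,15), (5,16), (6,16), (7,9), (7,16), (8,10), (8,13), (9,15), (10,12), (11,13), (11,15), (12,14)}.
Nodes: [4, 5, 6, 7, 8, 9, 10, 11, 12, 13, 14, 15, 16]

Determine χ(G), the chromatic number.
χ(G) = 3

Clique number ω(G) = 3 (lower bound: χ ≥ ω).
The clique on [4, 5, 6] has size 3, forcing χ ≥ 3, and the coloring below uses 3 colors, so χ(G) = 3.
A valid 3-coloring: color 1: [5]; color 2: [6, 7, 10, 13, 14, 15]; color 3: [4, 8, 9, 11, 12, 16].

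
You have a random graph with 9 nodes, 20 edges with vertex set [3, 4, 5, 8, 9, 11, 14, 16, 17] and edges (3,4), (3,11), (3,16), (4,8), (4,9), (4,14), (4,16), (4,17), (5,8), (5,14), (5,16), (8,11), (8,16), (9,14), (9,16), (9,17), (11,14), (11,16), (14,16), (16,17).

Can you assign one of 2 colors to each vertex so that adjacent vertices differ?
The clique on vertices [4, 9, 16, 17] has size 4 > 2, so it alone needs 4 colors.

No, G is not 2-colorable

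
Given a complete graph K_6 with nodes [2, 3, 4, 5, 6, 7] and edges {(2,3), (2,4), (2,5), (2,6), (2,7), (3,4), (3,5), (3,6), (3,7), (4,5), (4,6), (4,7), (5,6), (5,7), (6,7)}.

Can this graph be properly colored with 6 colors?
Yes, G is 6-colorable

A valid 6-coloring: color 1: [6]; color 2: [2]; color 3: [3]; color 4: [7]; color 5: [4]; color 6: [5].
(χ(G) = 6 ≤ 6.)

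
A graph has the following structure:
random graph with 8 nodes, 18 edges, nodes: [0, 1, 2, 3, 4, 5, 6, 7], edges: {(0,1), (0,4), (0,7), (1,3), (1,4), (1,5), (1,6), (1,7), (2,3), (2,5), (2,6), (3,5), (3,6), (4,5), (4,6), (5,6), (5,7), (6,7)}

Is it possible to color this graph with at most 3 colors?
The clique on vertices [1, 3, 5, 6] has size 4 > 3, so it alone needs 4 colors.

No, G is not 3-colorable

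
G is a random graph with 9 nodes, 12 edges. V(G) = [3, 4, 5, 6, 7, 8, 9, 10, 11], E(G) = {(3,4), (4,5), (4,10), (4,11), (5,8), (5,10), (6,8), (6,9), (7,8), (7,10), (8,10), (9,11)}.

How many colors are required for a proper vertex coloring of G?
χ(G) = 3

Clique number ω(G) = 3 (lower bound: χ ≥ ω).
The clique on [4, 5, 10] has size 3, forcing χ ≥ 3, and the coloring below uses 3 colors, so χ(G) = 3.
A valid 3-coloring: color 1: [3, 6, 10, 11]; color 2: [4, 8, 9]; color 3: [5, 7].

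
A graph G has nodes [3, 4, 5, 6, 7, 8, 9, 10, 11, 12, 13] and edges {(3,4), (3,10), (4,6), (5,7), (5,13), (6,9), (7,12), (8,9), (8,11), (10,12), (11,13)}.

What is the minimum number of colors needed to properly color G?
Clique number ω(G) = 2 (lower bound: χ ≥ ω).
Odd cycle [12, 7, 5, 13, 11, 8, 9, 6, 4, 3, 10] needs 3 colors (χ ≥ 3).
The coloring below uses 3 colors, so χ(G) = 3.
A valid 3-coloring: color 1: [3, 6, 8, 12, 13]; color 2: [4, 5, 9, 10, 11]; color 3: [7].

χ(G) = 3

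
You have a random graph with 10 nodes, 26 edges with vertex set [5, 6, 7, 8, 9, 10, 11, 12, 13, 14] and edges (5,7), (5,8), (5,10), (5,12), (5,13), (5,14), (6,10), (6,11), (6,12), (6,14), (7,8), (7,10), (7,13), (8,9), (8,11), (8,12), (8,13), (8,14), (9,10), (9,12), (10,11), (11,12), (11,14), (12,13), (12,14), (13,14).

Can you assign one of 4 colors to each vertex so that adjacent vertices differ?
No, G is not 4-colorable

The clique on vertices [5, 8, 12, 13, 14] has size 5 > 4, so it alone needs 5 colors.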